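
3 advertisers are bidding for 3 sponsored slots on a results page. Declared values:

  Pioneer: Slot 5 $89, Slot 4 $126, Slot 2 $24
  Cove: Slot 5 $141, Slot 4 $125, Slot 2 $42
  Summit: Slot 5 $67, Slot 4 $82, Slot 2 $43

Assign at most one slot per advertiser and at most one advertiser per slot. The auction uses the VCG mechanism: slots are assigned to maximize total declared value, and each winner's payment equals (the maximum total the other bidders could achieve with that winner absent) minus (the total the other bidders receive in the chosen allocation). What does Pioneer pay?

Pioneer pays $39.

Efficient allocation: Pioneer→Slot 4 ($126), Cove→Slot 5 ($141), Summit→Slot 2 ($43); total welfare W = $310.
Pioneer receives Slot 4 at value $126, so the others get W − 126 = $184.
Without Pioneer: best allocation of the remaining 2 bidders over all 3 slots is Cove→Slot 5 ($141), Summit→Slot 4 ($82), total $223.
VCG payment = (others' best without Pioneer) − (others' welfare with Pioneer) = 223 − 184 = $39.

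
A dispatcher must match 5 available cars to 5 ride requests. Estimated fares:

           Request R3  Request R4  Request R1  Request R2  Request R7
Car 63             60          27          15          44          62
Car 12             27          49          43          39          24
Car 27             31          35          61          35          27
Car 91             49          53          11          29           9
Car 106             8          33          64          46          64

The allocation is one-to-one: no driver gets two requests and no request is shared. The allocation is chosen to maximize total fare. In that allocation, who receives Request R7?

This is a one-to-one assignment (maximum-weight bipartite matching).
Optimal: Car 63→Request R3 ($60), Car 12→Request R2 ($39), Car 27→Request R1 ($61), Car 91→Request R4 ($53), Car 106→Request R7 ($64) — total 60+39+61+53+64 = $277.
Row-greedy (each driver in turn takes its best remaining request) gives $267, worse by 10.
Next-best assignment: Car 63→Request R2, Car 12→Request R4, Car 27→Request R1, Car 91→Request R3, Car 106→Request R7 = $267.
Swapping Car 63↔Car 12 (Car 63→Request R2 $44, Car 12→Request R3 $27) loses 28.
Every other assignment is strictly worse.
Car 106's own top request is Request R1 ($64), but forcing Car 106→Request R1 and reassigning the rest optimally gives only $259 — worse by 18.

Car 106 receives Request R7.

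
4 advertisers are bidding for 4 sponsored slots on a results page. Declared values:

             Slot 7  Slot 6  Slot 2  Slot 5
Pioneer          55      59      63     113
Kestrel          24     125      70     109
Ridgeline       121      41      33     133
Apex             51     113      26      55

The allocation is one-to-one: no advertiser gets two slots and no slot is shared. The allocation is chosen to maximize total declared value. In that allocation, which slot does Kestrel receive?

Kestrel receives Slot 2.

This is the linear assignment problem.
Optimal: Pioneer→Slot 5 ($113), Kestrel→Slot 2 ($70), Ridgeline→Slot 7 ($121), Apex→Slot 6 ($113) — total 113+70+121+113 = $417.
Next-best assignment: Pioneer→Slot 2, Kestrel→Slot 5, Ridgeline→Slot 7, Apex→Slot 6 = $406.
Kestrel's own top slot is Slot 6 ($125), but forcing Kestrel→Slot 6 and reassigning the rest optimally gives only $385 — worse by 32.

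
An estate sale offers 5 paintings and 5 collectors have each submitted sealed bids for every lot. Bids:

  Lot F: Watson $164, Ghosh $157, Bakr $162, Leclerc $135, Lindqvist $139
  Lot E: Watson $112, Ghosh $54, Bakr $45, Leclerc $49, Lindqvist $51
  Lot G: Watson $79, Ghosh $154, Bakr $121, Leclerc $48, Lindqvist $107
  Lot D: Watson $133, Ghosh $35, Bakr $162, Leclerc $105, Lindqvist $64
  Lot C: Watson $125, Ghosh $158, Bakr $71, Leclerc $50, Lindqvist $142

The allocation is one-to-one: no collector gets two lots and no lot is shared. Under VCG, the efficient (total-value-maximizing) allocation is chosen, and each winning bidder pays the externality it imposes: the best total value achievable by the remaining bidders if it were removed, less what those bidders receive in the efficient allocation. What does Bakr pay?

Bakr pays $22.

Efficient allocation: Watson→Lot E ($112), Ghosh→Lot G ($154), Bakr→Lot D ($162), Leclerc→Lot F ($135), Lindqvist→Lot C ($142); total welfare W = $705.
Bakr receives Lot D at value $162, so the others get W − 162 = $543.
Without Bakr: best allocation of the remaining 4 bidders over all 5 lots is Watson→Lot F ($164), Ghosh→Lot G ($154), Leclerc→Lot D ($105), Lindqvist→Lot C ($142), total $565.
VCG payment = (others' best without Bakr) − (others' welfare with Bakr) = 565 − 543 = $22.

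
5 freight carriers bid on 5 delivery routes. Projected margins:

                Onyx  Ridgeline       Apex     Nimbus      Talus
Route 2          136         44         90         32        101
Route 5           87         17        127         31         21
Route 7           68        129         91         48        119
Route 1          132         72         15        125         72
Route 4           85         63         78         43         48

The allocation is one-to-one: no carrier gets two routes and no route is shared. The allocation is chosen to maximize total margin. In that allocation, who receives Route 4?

Ridgeline receives Route 4.

This is the linear assignment problem.
Optimal: Onyx→Route 2 ($136k), Ridgeline→Route 4 ($63k), Apex→Route 5 ($127k), Nimbus→Route 1 ($125k), Talus→Route 7 ($119k) — total 136+63+127+125+119 = $570k.
Ridgeline's own top route is Route 7 ($129k), but forcing Ridgeline→Route 7 and reassigning the rest optimally gives only $567k — worse by 3.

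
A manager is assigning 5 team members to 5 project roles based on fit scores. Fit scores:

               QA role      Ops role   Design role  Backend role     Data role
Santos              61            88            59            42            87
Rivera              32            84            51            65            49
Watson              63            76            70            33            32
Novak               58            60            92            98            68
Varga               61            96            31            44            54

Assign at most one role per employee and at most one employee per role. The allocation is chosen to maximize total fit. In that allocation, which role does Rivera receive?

This is a one-to-one assignment (maximum-weight bipartite matching).
Optimal: Santos→Data role (87 pts), Rivera→Backend role (65 pts), Watson→QA role (63 pts), Novak→Design role (92 pts), Varga→Ops role (96 pts) — total 87+65+63+92+96 = 403 pts.
Max-entry greedy (repeatedly take the single best remaining cell) gives 383 pts, worse by 20.
Next-best assignment: Santos→Data role, Rivera→Ops role, Watson→Design role, Novak→Backend role, Varga→QA role = 400 pts.
Swapping Varga↔Watson (Varga→QA role 61 pts, Watson→Ops role 76 pts) loses 22.
Checked against all permutations: 403 pts is optimal.
Rivera's own top role is Ops role (84 pts), but forcing Rivera→Ops role and reassigning the rest optimally gives only 400 pts — worse by 3.

Rivera receives Backend role.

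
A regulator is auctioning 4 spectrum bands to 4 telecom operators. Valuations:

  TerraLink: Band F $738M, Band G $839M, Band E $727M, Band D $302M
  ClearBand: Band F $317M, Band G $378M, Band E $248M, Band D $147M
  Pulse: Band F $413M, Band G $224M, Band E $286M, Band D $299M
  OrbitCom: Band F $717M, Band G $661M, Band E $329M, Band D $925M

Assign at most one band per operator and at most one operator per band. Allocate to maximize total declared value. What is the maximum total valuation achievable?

Maximum total: $2443M

Optimal: TerraLink→Band E ($727M), ClearBand→Band G ($378M), Pulse→Band F ($413M), OrbitCom→Band D ($925M) — total 727+378+413+925 = $2443M.
Max-entry greedy (repeatedly take the single best remaining cell) gives $2425M, worse by 18.
Swapping TerraLink↔ClearBand (TerraLink→Band G $839M, ClearBand→Band E $248M) loses 18.
Every other assignment is strictly worse.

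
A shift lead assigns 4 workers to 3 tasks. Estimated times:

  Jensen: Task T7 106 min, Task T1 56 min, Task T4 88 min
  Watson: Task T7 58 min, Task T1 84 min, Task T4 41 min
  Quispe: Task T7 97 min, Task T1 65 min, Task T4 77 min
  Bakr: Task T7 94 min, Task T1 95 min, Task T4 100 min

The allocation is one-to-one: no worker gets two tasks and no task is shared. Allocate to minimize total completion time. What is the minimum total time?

Minimum total: 191 min

Optimal: Watson→Task T7 (58 min), Jensen→Task T1 (56 min), Quispe→Task T4 (77 min) — total 58+56+77 = 191 min.
Swapping Quispe↔Watson (Quispe→Task T7 97 min, Watson→Task T4 41 min) adds 3.
No other one-to-one assignment undercuts 191 min.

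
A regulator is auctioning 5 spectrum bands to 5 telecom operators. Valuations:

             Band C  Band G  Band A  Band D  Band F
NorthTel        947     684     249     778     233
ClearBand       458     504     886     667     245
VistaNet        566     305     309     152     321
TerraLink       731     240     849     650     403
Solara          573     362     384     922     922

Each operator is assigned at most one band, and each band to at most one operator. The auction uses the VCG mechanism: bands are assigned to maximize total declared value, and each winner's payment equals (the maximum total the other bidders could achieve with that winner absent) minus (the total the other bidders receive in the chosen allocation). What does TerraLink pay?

Efficient allocation: NorthTel→Band C ($947M), ClearBand→Band A ($886M), VistaNet→Band G ($305M), TerraLink→Band D ($650M), Solara→Band F ($922M); total welfare W = $3710M.
TerraLink receives Band D at value $650M, so the others get W − 650 = $3060M.
Without TerraLink: best allocation of the remaining 4 bidders over all 5 bands is NorthTel→Band D ($778M), ClearBand→Band A ($886M), VistaNet→Band C ($566M), Solara→Band F ($922M), total $3152M.
VCG payment = (others' best without TerraLink) − (others' welfare with TerraLink) = 3152 − 3060 = $92M.

TerraLink pays $92M.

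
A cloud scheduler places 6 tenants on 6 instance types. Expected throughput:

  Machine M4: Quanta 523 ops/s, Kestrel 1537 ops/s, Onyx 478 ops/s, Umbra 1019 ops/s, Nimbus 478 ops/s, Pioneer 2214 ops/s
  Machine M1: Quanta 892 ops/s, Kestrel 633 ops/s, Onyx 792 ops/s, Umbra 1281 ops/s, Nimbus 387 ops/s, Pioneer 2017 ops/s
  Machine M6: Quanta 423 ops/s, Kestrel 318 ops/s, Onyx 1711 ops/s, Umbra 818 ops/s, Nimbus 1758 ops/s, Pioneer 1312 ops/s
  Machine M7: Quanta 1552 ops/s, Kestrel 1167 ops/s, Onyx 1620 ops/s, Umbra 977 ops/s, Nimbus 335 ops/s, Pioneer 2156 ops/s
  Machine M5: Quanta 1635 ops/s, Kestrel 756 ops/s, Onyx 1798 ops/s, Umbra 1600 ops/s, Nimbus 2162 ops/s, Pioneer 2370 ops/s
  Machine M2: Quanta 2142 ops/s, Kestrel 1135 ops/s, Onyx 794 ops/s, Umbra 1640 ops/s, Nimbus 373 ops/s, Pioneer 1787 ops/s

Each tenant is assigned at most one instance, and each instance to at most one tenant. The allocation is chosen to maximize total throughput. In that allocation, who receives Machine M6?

Onyx receives Machine M6.

Optimal: Quanta→Machine M2 (2142 ops/s), Kestrel→Machine M4 (1537 ops/s), Onyx→Machine M6 (1711 ops/s), Umbra→Machine M1 (1281 ops/s), Nimbus→Machine M5 (2162 ops/s), Pioneer→Machine M7 (2156 ops/s) — total 2142+1537+1711+1281+2162+2156 = 10989 ops/s.
Max-entry greedy (repeatedly take the single best remaining cell) gives 10708 ops/s, worse by 281.
Swapping Umbra↔Quanta (Umbra→Machine M2 1640 ops/s, Quanta→Machine M1 892 ops/s) loses 891.
No other one-to-one assignment exceeds 10989 ops/s.
Onyx's own top instance is Machine M5 (1798 ops/s), but forcing Onyx→Machine M5 and reassigning the rest optimally gives only 10672 ops/s — worse by 317.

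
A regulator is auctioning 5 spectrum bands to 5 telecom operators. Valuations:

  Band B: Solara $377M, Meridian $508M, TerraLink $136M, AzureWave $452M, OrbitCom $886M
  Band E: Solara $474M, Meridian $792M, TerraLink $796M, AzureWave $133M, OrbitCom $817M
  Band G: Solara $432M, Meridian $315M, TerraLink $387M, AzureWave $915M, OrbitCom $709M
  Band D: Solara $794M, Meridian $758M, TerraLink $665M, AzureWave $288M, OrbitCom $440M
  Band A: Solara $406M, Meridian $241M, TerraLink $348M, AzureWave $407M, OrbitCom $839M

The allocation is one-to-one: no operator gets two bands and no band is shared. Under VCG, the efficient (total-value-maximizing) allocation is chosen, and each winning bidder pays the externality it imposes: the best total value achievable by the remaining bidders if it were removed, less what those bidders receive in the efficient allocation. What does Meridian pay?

Meridian pays $47M.

Efficient allocation: Solara→Band D ($794M), Meridian→Band B ($508M), TerraLink→Band E ($796M), AzureWave→Band G ($915M), OrbitCom→Band A ($839M); total welfare W = $3852M.
Meridian receives Band B at value $508M, so the others get W − 508 = $3344M.
Without Meridian: best allocation of the remaining 4 bidders over all 5 bands is Solara→Band D ($794M), TerraLink→Band E ($796M), AzureWave→Band G ($915M), OrbitCom→Band B ($886M), total $3391M.
VCG payment = (others' best without Meridian) − (others' welfare with Meridian) = 3391 − 3344 = $47M.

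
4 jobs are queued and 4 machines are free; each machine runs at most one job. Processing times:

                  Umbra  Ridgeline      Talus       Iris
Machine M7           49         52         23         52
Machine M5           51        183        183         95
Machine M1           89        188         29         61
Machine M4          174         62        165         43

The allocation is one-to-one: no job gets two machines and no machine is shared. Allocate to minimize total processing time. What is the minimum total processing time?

Min total: 175 min

Optimal: Umbra→Machine M5 (51 min), Ridgeline→Machine M7 (52 min), Talus→Machine M1 (29 min), Iris→Machine M4 (43 min) — total 51+52+29+43 = 175 min.
Row-greedy (each job in turn takes its cheapest remaining machine) gives 235 min, worse by 60.
Next-best assignment: Umbra→Machine M5, Ridgeline→Machine M4, Talus→Machine M1, Iris→Machine M7 = 194 min.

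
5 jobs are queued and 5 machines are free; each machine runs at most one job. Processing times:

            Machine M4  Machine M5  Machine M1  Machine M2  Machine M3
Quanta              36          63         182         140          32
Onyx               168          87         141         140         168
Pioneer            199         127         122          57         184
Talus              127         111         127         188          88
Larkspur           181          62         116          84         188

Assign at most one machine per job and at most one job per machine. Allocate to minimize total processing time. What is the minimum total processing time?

Min total: 384 min

Optimal: Quanta→Machine M4 (36 min), Onyx→Machine M5 (87 min), Pioneer→Machine M2 (57 min), Talus→Machine M3 (88 min), Larkspur→Machine M1 (116 min) — total 36+87+57+88+116 = 384 min.
Column-greedy (each machine in turn goes to its cheapest remaining job) gives 448 min, worse by 64.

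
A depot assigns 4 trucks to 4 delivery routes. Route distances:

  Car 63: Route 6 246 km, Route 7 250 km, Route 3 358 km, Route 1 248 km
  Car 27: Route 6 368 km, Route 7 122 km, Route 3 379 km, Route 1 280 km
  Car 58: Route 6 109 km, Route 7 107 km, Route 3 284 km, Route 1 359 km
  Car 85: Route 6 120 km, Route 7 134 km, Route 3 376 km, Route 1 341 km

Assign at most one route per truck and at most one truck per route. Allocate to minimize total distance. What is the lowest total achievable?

Min total: 774 km

This is the linear assignment problem.
Optimal: Car 63→Route 1 (248 km), Car 27→Route 7 (122 km), Car 58→Route 3 (284 km), Car 85→Route 6 (120 km) — total 248+122+284+120 = 774 km.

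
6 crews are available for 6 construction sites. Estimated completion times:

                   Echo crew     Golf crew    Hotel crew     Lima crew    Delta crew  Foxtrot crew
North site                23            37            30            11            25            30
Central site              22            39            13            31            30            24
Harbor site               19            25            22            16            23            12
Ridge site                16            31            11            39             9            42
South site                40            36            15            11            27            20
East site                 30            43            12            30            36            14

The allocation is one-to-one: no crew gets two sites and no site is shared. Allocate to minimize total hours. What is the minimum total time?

Optimal: Echo crew→North site (23 hours), Golf crew→Harbor site (25 hours), Hotel crew→Central site (13 hours), Lima crew→South site (11 hours), Delta crew→Ridge site (9 hours), Foxtrot crew→East site (14 hours) — total 23+25+13+11+9+14 = 95 hours.
Column-greedy (each site in turn goes to its cheapest remaining crew) gives 111 hours, worse by 16.
Next-best assignment: Echo crew→Central site, Golf crew→Harbor site, Hotel crew→South site, Lima crew→North site, Delta crew→Ridge site, Foxtrot crew→East site = 96 hours.

Min total: 95 hours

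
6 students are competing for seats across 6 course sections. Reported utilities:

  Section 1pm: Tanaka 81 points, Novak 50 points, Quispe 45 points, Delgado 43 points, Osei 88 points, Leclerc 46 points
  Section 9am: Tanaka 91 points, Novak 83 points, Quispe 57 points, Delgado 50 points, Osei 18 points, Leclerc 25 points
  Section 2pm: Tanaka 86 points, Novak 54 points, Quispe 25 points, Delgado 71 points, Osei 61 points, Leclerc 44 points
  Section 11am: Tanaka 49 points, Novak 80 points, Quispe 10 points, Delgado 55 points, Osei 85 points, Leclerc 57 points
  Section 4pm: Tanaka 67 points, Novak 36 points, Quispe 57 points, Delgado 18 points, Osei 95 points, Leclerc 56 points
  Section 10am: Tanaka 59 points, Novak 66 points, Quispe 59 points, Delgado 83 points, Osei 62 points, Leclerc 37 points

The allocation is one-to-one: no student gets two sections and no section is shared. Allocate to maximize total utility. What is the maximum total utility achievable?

Optimal: Tanaka→Section 2pm (86 points), Novak→Section 9am (83 points), Quispe→Section 4pm (57 points), Delgado→Section 10am (83 points), Osei→Section 1pm (88 points), Leclerc→Section 11am (57 points) — total 86+83+57+83+88+57 = 454 points.
Row-greedy (each student in turn takes its best remaining section) gives 442 points, worse by 12.
Swapping Tanaka↔Leclerc (Tanaka→Section 11am 49 points, Leclerc→Section 2pm 44 points) loses 50.
Checked against all permutations: 454 points is optimal.

Max total: 454 points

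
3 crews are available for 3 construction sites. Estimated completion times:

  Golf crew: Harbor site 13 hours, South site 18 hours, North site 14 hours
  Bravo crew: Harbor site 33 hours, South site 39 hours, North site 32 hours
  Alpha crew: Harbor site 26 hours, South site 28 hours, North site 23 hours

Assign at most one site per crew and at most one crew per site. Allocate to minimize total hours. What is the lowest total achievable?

Minimum total: 73 hours

Optimal: Golf crew→Harbor site (13 hours), Bravo crew→North site (32 hours), Alpha crew→South site (28 hours) — total 13+32+28 = 73 hours.
Min-entry greedy (repeatedly take the single cheapest remaining cell) gives 75 hours, worse by 2.
Next-best assignment: Golf crew→South site, Bravo crew→Harbor site, Alpha crew→North site = 74 hours.
Swapping Bravo crew↔Golf crew (Bravo crew→Harbor site 33 hours, Golf crew→North site 14 hours) adds 2.
Checked against all permutations: 73 hours is optimal.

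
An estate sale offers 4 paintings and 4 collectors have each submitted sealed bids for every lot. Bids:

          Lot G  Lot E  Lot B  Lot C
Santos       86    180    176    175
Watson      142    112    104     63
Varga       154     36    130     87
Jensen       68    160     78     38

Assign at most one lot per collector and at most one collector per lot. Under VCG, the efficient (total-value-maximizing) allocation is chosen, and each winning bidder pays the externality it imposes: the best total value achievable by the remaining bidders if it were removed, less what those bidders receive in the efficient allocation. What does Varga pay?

Varga pays $1.

Efficient allocation: Santos→Lot C ($175), Watson→Lot G ($142), Varga→Lot B ($130), Jensen→Lot E ($160); total welfare W = $607.
Varga receives Lot B at value $130, so the others get W − 130 = $477.
Without Varga: best allocation of the remaining 3 bidders over all 4 lots is Santos→Lot B ($176), Watson→Lot G ($142), Jensen→Lot E ($160), total $478.
VCG payment = (others' best without Varga) − (others' welfare with Varga) = 478 − 477 = $1.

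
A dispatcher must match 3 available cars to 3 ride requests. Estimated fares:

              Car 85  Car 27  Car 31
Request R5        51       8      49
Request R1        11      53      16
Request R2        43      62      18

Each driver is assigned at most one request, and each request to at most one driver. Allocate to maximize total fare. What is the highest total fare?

This is a one-to-one assignment (maximum-weight bipartite matching).
Optimal: Car 85→Request R2 ($43), Car 27→Request R1 ($53), Car 31→Request R5 ($49) — total 43+53+49 = $145.
Max-entry greedy (repeatedly take the single best remaining cell) gives $129, worse by 16.

Maximum total: $145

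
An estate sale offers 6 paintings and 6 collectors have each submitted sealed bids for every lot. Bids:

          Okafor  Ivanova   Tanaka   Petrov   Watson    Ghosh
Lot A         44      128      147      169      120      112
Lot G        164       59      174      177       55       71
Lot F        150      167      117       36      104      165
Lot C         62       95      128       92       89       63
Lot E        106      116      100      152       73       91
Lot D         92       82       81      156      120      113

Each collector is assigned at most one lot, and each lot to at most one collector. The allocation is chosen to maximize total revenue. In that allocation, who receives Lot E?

Ivanova receives Lot E.

This is a one-to-one assignment (maximum-weight bipartite matching).
Optimal: Okafor→Lot G ($164), Ivanova→Lot E ($116), Tanaka→Lot C ($128), Petrov→Lot A ($169), Watson→Lot D ($120), Ghosh→Lot F ($165) — total 164+116+128+169+120+165 = $862.
Max-entry greedy (repeatedly take the single best remaining cell) gives $780, worse by 82.
Swapping Watson↔Tanaka (Watson→Lot C $89, Tanaka→Lot D $81) loses 78.
Every other assignment is strictly worse.
Ivanova's own top lot is Lot F ($167), but forcing Ivanova→Lot F and reassigning the rest optimally gives only $844 — worse by 18.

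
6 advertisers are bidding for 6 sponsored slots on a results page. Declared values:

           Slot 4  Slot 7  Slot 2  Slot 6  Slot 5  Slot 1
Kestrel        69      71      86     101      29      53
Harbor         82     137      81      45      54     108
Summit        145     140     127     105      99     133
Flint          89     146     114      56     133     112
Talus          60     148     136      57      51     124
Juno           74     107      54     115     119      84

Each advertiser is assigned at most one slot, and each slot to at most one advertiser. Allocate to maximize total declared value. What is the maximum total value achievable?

Max total: $755

Optimal: Kestrel→Slot 6 ($101), Harbor→Slot 1 ($108), Summit→Slot 4 ($145), Flint→Slot 7 ($146), Talus→Slot 2 ($136), Juno→Slot 5 ($119) — total 101+108+145+146+136+119 = $755.
Max-entry greedy (repeatedly take the single best remaining cell) gives $735, worse by 20.
Next-best assignment: Kestrel→Slot 6, Harbor→Slot 7, Summit→Slot 4, Flint→Slot 1, Talus→Slot 2, Juno→Slot 5 = $750.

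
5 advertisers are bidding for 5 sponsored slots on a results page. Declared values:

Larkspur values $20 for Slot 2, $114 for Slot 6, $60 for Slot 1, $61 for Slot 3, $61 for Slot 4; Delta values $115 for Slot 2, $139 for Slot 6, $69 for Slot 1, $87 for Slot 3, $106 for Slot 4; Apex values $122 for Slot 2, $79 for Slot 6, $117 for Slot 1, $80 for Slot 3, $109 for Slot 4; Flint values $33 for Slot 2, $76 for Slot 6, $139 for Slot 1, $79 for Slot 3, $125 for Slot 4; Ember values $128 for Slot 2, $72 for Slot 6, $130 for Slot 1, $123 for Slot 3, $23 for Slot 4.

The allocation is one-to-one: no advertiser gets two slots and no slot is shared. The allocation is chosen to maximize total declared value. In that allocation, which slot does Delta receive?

Optimal: Larkspur→Slot 6 ($114), Delta→Slot 4 ($106), Apex→Slot 2 ($122), Flint→Slot 1 ($139), Ember→Slot 3 ($123) — total 114+106+122+139+123 = $604.
Column-greedy (each slot in turn goes to its best remaining advertiser) gives $547, worse by 57.
Next-best assignment: Larkspur→Slot 6, Delta→Slot 2, Apex→Slot 4, Flint→Slot 1, Ember→Slot 3 = $600.
Delta's own top slot is Slot 6 ($139), but forcing Delta→Slot 6 and reassigning the rest optimally gives only $584 — worse by 20.

Delta receives Slot 4.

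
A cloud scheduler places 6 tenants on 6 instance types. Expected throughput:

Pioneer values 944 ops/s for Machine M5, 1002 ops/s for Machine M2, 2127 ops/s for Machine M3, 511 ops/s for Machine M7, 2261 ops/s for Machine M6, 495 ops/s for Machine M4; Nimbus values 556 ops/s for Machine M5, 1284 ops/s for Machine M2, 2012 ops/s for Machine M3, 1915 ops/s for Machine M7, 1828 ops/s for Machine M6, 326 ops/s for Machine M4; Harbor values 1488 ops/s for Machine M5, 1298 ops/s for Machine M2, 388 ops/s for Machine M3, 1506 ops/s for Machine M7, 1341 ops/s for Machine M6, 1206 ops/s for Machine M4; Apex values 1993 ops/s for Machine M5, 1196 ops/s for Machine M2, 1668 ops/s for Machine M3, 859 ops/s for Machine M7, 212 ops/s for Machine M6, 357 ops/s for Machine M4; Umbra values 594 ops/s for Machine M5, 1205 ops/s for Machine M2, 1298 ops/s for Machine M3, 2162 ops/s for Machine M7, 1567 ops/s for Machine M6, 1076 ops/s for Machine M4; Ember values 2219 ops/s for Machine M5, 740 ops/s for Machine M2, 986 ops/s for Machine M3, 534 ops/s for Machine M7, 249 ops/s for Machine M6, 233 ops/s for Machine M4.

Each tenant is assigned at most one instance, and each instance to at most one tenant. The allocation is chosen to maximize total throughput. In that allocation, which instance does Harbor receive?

Treat this as an assignment problem: match each tenant to one instance.
Optimal: Pioneer→Machine M6 (2261 ops/s), Nimbus→Machine M3 (2012 ops/s), Harbor→Machine M4 (1206 ops/s), Apex→Machine M2 (1196 ops/s), Umbra→Machine M7 (2162 ops/s), Ember→Machine M5 (2219 ops/s) — total 2261+2012+1206+1196+2162+2219 = 11056 ops/s.
Max-entry greedy (repeatedly take the single best remaining cell) gives 10309 ops/s, worse by 747.
No other one-to-one assignment exceeds 11056 ops/s.
Harbor's own top instance is Machine M7 (1506 ops/s), but forcing Harbor→Machine M7 and reassigning the rest optimally gives only 10270 ops/s — worse by 786.

Harbor receives Machine M4.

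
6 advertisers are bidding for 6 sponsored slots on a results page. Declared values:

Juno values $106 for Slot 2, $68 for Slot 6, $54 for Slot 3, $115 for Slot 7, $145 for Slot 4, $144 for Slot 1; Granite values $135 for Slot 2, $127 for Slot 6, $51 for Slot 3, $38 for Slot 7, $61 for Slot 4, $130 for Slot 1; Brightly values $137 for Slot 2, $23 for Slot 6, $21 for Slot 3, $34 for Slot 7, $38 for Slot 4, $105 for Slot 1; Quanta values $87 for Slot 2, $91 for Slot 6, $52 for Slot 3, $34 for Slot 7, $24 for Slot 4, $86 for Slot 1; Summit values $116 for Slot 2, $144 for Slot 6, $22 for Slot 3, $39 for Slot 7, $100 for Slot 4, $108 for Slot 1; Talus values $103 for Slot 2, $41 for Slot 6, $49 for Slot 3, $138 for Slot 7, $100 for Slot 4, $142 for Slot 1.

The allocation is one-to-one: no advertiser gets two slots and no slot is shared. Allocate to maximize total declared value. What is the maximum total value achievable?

Optimal: Juno→Slot 4 ($145), Granite→Slot 1 ($130), Brightly→Slot 2 ($137), Quanta→Slot 3 ($52), Summit→Slot 6 ($144), Talus→Slot 7 ($138) — total 145+130+137+52+144+138 = $746.
Column-greedy (each slot in turn goes to its best remaining advertiser) gives $620, worse by 126.
Swapping Juno↔Summit (Juno→Slot 6 $68, Summit→Slot 4 $100) loses 121.
No other one-to-one assignment exceeds $746.

Maximum total: $746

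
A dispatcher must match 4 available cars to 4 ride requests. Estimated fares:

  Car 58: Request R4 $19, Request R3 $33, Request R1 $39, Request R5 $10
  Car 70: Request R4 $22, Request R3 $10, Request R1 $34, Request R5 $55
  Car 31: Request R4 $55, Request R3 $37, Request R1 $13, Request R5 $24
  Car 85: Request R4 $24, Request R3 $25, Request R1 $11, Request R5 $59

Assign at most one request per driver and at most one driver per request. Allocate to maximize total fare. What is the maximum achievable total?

Optimal: Car 58→Request R3 ($33), Car 70→Request R1 ($34), Car 31→Request R4 ($55), Car 85→Request R5 ($59) — total 33+34+55+59 = $181.
Max-entry greedy (repeatedly take the single best remaining cell) gives $163, worse by 18.

Max total: $181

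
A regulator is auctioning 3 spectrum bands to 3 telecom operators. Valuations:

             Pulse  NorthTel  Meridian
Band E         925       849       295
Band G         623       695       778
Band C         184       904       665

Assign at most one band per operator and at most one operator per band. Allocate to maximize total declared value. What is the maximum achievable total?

Maximum total: $2607M

Optimal: Pulse→Band E ($925M), NorthTel→Band C ($904M), Meridian→Band G ($778M) — total 925+904+778 = $2607M.
Next-best assignment: Pulse→Band E, NorthTel→Band G, Meridian→Band C = $2285M.
Swapping Meridian↔NorthTel (Meridian→Band C $665M, NorthTel→Band G $695M) loses 322.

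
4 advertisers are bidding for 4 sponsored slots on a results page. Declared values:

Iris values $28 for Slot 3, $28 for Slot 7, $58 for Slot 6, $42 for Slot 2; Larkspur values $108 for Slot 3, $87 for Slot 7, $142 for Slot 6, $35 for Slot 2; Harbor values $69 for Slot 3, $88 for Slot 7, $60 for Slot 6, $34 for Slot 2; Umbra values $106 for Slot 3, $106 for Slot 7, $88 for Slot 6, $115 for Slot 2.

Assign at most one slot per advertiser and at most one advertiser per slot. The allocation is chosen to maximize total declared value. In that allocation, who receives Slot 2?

Iris receives Slot 2.

Optimal: Iris→Slot 2 ($42), Larkspur→Slot 6 ($142), Harbor→Slot 7 ($88), Umbra→Slot 3 ($106) — total 42+142+88+106 = $378.
Max-entry greedy (repeatedly take the single best remaining cell) gives $373, worse by 5.
Swapping Harbor↔Larkspur (Harbor→Slot 6 $60, Larkspur→Slot 7 $87) loses 83.
Iris's own top slot is Slot 6 ($58), but forcing Iris→Slot 6 and reassigning the rest optimally gives only $369 — worse by 9.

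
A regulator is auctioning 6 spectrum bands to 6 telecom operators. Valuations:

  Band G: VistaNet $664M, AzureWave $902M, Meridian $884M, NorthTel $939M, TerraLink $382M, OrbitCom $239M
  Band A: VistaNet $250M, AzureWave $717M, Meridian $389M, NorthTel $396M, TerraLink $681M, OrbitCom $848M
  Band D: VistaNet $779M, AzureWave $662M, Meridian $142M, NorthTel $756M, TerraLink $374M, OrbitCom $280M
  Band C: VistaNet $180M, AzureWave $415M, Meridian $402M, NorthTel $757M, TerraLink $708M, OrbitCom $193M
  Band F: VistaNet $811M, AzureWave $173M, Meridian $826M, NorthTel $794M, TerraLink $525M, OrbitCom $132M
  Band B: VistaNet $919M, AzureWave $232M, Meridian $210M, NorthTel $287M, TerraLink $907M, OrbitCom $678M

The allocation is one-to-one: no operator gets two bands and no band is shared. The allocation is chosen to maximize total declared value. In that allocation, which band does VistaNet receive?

VistaNet receives Band D.

Optimal: VistaNet→Band D ($779M), AzureWave→Band G ($902M), Meridian→Band F ($826M), NorthTel→Band C ($757M), TerraLink→Band B ($907M), OrbitCom→Band A ($848M) — total 779+902+826+757+907+848 = $5019M.
Column-greedy (each band in turn goes to its best remaining operator) gives $4332M, worse by 687.
Checked against all permutations: $5019M is optimal.
VistaNet's own top band is Band B ($919M), but forcing VistaNet→Band B and reassigning the rest optimally gives only $4959M — worse by 60.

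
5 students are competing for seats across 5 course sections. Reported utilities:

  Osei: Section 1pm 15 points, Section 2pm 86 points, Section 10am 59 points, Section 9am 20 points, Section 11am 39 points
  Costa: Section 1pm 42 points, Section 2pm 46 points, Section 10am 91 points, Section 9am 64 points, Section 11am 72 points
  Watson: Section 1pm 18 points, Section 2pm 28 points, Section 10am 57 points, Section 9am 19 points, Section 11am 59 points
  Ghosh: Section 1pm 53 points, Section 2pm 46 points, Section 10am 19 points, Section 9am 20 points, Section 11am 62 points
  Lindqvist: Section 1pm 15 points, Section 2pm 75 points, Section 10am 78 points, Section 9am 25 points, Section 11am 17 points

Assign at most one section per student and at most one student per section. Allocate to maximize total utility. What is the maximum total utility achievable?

Maximum total: 340 points

Optimal: Osei→Section 2pm (86 points), Costa→Section 9am (64 points), Watson→Section 11am (59 points), Ghosh→Section 1pm (53 points), Lindqvist→Section 10am (78 points) — total 86+64+59+53+78 = 340 points.
Column-greedy (each section in turn goes to its best remaining student) gives 314 points, worse by 26.
Next-best assignment: Osei→Section 2pm, Costa→Section 10am, Watson→Section 11am, Ghosh→Section 1pm, Lindqvist→Section 9am = 314 points.
Swapping Costa↔Lindqvist (Costa→Section 10am 91 points, Lindqvist→Section 9am 25 points) loses 26.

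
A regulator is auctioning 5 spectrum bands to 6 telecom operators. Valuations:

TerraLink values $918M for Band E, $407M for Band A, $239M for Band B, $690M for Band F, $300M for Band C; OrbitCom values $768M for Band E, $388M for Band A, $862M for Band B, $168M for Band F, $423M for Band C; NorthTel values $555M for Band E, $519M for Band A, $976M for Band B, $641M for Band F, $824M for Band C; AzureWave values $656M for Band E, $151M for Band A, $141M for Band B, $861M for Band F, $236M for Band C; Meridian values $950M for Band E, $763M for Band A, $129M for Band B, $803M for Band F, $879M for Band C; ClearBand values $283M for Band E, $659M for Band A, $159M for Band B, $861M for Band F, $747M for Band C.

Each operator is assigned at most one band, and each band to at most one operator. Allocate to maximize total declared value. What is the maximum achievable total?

Maximum total: $4293M

Optimal: TerraLink→Band E ($918M), ClearBand→Band A ($659M), NorthTel→Band B ($976M), AzureWave→Band F ($861M), Meridian→Band C ($879M) — total 918+659+976+861+879 = $4293M.
Column-greedy (each band in turn goes to its best remaining operator) gives $3869M, worse by 424.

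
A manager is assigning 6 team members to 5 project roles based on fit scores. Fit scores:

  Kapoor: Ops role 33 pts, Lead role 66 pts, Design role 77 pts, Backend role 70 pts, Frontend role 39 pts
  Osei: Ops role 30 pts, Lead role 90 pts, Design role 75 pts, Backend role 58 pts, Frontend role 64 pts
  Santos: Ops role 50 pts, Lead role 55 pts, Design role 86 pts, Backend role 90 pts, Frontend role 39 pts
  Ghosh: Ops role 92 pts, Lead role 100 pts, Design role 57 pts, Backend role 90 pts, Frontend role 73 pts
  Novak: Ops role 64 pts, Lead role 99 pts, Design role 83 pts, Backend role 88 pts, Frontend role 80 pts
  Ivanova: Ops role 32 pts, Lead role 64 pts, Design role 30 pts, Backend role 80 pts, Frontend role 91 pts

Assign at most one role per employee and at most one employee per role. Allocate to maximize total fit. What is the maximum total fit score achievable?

Max total: 449 pts

This is a one-to-one assignment (maximum-weight bipartite matching).
Optimal: Ghosh→Ops role (92 pts), Novak→Lead role (99 pts), Kapoor→Design role (77 pts), Santos→Backend role (90 pts), Ivanova→Frontend role (91 pts) — total 92+99+77+90+91 = 449 pts.
Column-greedy (each role in turn goes to its best remaining employee) gives 421 pts, worse by 28.
Next-best assignment: Ghosh→Ops role, Osei→Lead role, Santos→Design role, Novak→Backend role, Ivanova→Frontend role = 447 pts.
Checked against all permutations: 449 pts is optimal.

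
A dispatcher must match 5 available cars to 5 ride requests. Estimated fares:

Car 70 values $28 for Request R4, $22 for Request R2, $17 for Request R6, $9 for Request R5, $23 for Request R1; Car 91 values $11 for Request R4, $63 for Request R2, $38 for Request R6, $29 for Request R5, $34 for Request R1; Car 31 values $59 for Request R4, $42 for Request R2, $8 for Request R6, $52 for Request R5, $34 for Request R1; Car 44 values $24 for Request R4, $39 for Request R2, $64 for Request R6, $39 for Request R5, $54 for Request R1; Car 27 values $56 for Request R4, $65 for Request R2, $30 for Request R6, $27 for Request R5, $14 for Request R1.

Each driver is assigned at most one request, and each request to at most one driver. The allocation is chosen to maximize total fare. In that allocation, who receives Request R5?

Car 31 receives Request R5.

Treat this as an assignment problem: match each driver to one request.
Optimal: Car 70→Request R1 ($23), Car 91→Request R2 ($63), Car 31→Request R5 ($52), Car 44→Request R6 ($64), Car 27→Request R4 ($56) — total 23+63+52+64+56 = $258.
Max-entry greedy (repeatedly take the single best remaining cell) gives $231, worse by 27.
Next-best assignment: Car 70→Request R4, Car 91→Request R1, Car 31→Request R5, Car 44→Request R6, Car 27→Request R2 = $243.
Every other assignment is strictly worse.
Car 31's own top request is Request R4 ($59), but forcing Car 31→Request R4 and reassigning the rest optimally gives only $240 — worse by 18.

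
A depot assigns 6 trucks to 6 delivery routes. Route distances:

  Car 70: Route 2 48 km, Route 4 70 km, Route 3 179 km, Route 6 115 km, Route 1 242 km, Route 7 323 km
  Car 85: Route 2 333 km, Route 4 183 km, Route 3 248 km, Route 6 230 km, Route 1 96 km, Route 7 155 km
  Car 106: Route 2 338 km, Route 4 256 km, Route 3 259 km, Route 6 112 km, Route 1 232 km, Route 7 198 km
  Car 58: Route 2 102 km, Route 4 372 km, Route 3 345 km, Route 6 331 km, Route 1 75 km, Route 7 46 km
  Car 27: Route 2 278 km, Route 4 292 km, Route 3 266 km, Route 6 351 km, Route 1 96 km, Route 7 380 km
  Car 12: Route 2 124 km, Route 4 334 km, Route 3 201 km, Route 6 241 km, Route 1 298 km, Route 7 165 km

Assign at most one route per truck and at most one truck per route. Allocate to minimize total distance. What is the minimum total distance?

Minimum total: 686 km

Optimal: Car 70→Route 2 (48 km), Car 85→Route 4 (183 km), Car 106→Route 6 (112 km), Car 58→Route 7 (46 km), Car 27→Route 1 (96 km), Car 12→Route 3 (201 km) — total 48+183+112+46+96+201 = 686 km.
Next-best assignment: Car 70→Route 4, Car 85→Route 3, Car 106→Route 6, Car 58→Route 7, Car 27→Route 1, Car 12→Route 2 = 696 km.
Swapping Car 12↔Car 58 (Car 12→Route 7 165 km, Car 58→Route 3 345 km) adds 263.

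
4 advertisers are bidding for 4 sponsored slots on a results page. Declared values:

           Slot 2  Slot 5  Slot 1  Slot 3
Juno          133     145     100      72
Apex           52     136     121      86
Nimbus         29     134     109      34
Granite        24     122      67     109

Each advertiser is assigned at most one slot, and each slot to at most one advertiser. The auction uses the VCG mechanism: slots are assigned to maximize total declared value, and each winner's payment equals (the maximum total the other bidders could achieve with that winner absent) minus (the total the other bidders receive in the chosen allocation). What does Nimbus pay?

Efficient allocation: Juno→Slot 2 ($133), Apex→Slot 1 ($121), Nimbus→Slot 5 ($134), Granite→Slot 3 ($109); total welfare W = $497.
Nimbus receives Slot 5 at value $134, so the others get W − 134 = $363.
Without Nimbus: best allocation of the remaining 3 bidders over all 4 slots is Juno→Slot 2 ($133), Apex→Slot 5 ($136), Granite→Slot 3 ($109), total $378.
VCG payment = (others' best without Nimbus) − (others' welfare with Nimbus) = 378 − 363 = $15.

Nimbus pays $15.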